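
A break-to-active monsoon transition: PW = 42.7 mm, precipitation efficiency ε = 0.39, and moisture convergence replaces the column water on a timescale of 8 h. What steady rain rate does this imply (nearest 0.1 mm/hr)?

R ≈ 2.1 mm/hr

Each overturning extracts ε × PW = 0.39 × 42.7 = 16.653 mm.
Rate = ε·PW / τ = 16.653 / 8 h = 2.1 mm/hr.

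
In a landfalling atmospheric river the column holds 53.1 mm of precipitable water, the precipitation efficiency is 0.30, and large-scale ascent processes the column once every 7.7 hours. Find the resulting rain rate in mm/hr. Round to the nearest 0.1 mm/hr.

Each overturning extracts ε × PW = 0.30 × 53.1 = 15.93 mm.
Rate = ε·PW / τ = 15.93 / 7.7 h = 2.1 mm/hr.

R ≈ 2.1 mm/hr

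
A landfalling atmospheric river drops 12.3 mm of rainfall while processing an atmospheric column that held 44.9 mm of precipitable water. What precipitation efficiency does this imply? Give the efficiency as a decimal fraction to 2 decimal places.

ε = rainfall / PW = 12.3 / 44.9 = 0.27.

ε ≈ 0.27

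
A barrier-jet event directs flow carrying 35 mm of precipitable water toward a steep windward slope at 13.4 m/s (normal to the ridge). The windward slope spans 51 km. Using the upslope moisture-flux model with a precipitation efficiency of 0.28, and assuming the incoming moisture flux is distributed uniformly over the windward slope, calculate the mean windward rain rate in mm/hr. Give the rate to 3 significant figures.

R ≈ 9.27 mm/hr

Incoming column moisture flux per unit ridge length: F = V × PW = 13.4 × 35 = 469 mm·m/s.
Spread over the 51 km slope with efficiency ε = 0.28: R = ε·F/W = 0.28 × 469 / 51000 m = 2.575e-03 mm/s.
R = 2.575e-03 × 3600 = 9.27 mm/hr.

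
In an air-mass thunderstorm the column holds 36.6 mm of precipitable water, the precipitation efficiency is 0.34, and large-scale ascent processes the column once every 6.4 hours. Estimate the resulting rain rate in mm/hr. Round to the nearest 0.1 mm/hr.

R ≈ 1.9 mm/hr

Each overturning extracts ε × PW = 0.34 × 36.6 = 12.444 mm.
Rate = ε·PW / τ = 12.444 / 6.4 h = 1.9 mm/hr.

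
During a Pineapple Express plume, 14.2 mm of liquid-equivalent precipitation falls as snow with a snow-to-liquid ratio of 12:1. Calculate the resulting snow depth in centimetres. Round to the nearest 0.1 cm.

Snow depth = liquid × ratio = 14.2 mm × 12 = 170.4 mm = 17.0 cm.

snow depth ≈ 17.0 cm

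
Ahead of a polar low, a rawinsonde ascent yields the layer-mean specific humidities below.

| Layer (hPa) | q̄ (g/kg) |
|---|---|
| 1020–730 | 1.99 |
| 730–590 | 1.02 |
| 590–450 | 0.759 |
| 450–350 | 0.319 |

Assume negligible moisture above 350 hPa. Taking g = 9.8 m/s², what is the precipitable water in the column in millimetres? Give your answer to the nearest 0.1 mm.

PW ≈ 8.8 mm

Precipitable water is the column-integrated vapour mass per unit area: PW = (1/g) Σ q̄ Δp, with q in kg/kg and Δp in Pa (1 kg/m² of water = 1 mm).
Layer 1020–730 hPa: Δp = 290 hPa = 29000 Pa, q̄ = 0.00199 kg/kg → 0.00199 × 29000 / 9.8 = 5.89 mm
Layer 730–590 hPa: Δp = 140 hPa = 14000 Pa, q̄ = 0.00102 kg/kg → 0.00102 × 14000 / 9.8 = 1.46 mm
Layer 590–450 hPa: Δp = 140 hPa = 14000 Pa, q̄ = 0.000759 kg/kg → 0.000759 × 14000 / 9.8 = 1.08 mm
Layer 450–350 hPa: Δp = 100 hPa = 10000 Pa, q̄ = 0.000319 kg/kg → 0.000319 × 10000 / 9.8 = 0.33 mm
PW = 5.89 + 1.46 + 1.08 + 0.33 = 8.76 ≈ 8.8 mm.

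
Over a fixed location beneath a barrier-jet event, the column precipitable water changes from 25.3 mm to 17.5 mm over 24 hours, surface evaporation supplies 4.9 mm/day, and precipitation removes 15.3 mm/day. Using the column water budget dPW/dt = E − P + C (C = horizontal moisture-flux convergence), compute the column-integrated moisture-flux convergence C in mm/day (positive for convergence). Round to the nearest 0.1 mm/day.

dPW/dt = (17.5 − 25.3) mm / (24/24 day) = -7.800 mm/day.
C = dPW/dt − E + P = (-7.800) − 4.9 + 15.3 = 2.6 mm/day.

C ≈ 2.6 mm/day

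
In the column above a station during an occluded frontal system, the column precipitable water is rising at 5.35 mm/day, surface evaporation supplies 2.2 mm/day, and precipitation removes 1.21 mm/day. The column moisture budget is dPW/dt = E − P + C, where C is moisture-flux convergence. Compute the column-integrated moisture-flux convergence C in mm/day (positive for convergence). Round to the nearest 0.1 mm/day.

dPW/dt = +5.35 mm/day.
C = dPW/dt − E + P = (+5.35) − 2.2 + 1.21 = 4.4 mm/day.

C ≈ 4.4 mm/day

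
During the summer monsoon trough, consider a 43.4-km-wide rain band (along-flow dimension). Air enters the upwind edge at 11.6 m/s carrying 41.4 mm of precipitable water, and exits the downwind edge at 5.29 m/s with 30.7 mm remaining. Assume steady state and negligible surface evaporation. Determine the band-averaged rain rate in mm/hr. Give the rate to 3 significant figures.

R ≈ 26.4 mm/hr

Column moisture flux per unit crosswind length is F = V × PW.
Inflow: F_in = 11.6 × 41.4 = 480.24 mm·m/s
Outflow: F_out = 5.29 × 30.7 = 162.403 mm·m/s
Steady-state rate R = (F_in − F_out)/L = (480.24 − 162.403) / 43400 m = 7.323e-03 mm/s.
R = 7.323e-03 × 3600 = 26.4 mm/hr.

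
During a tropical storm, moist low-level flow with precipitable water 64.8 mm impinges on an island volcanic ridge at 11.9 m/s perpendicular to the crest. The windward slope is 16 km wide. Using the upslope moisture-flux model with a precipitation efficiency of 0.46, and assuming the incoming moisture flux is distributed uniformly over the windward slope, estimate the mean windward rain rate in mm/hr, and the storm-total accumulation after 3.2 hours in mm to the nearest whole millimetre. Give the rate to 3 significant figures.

Incoming column moisture flux per unit ridge length: F = V × PW = 11.9 × 64.8 = 771.12 mm·m/s.
Spread over the 16 km slope with efficiency ε = 0.46: R = ε·F/W = 0.46 × 771.12 / 16000 m = 2.217e-02 mm/s.
R = 2.217e-02 × 3600 = 79.8 mm/hr.
Over 3.2 h: total = 79.8 × 3.2 = 255.36 ≈ 255 mm.

R ≈ 79.8 mm/hr; total ≈ 255 mm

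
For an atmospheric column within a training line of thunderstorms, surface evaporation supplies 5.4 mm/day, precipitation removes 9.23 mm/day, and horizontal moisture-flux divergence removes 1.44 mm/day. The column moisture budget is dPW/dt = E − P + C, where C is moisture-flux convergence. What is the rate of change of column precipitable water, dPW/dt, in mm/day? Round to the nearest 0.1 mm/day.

dPW/dt = E − P + C = 5.4 − 9.23 + (-1.44) = -5.3 mm/day.

dPW/dt ≈ -5.3 mm/day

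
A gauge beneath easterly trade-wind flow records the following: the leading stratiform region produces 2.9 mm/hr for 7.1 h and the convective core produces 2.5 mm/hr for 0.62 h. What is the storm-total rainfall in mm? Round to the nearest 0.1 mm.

Total = Σ Rᵢ Δtᵢ = 2.9 × 7.1 + 2.5 × 0.62
      = 20.59 + 1.55 = 22.1 mm.

total ≈ 22.1 mm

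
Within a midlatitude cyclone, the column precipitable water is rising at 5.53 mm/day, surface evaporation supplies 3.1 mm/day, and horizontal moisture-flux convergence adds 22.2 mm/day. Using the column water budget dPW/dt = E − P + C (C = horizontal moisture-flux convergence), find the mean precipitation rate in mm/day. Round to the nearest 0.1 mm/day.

dPW/dt = +5.53 mm/day.
P = E + C − dPW/dt = 3.1 + (22.2) − (+5.53) = 19.8 mm/day.

P ≈ 19.8 mm/day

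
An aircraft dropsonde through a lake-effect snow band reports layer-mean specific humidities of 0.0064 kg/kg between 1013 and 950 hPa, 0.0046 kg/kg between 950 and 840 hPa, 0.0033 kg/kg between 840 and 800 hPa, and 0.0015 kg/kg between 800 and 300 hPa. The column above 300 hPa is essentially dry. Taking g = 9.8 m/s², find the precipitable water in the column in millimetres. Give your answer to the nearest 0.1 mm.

Precipitable water is the column-integrated vapour mass per unit area: PW = (1/g) Σ q̄ Δp, with q in kg/kg and Δp in Pa (1 kg/m² of water = 1 mm).
Layer 1013–950 hPa: Δp = 63 hPa = 6300 Pa, q̄ = 0.0064 kg/kg → 0.0064 × 6300 / 9.8 = 4.11 mm
Layer 950–840 hPa: Δp = 110 hPa = 11000 Pa, q̄ = 0.0046 kg/kg → 0.0046 × 11000 / 9.8 = 5.16 mm
Layer 840–800 hPa: Δp = 40 hPa = 4000 Pa, q̄ = 0.0033 kg/kg → 0.0033 × 4000 / 9.8 = 1.35 mm
Layer 800–300 hPa: Δp = 500 hPa = 50000 Pa, q̄ = 0.0015 kg/kg → 0.0015 × 50000 / 9.8 = 7.65 mm
PW = 4.11 + 5.16 + 1.35 + 7.65 = 18.27 ≈ 18.3 mm.

PW ≈ 18.3 mm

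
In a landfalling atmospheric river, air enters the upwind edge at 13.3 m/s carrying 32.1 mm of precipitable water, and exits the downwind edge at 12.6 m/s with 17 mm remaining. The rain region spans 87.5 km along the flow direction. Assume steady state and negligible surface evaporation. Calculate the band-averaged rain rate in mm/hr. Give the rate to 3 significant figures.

Column moisture flux per unit crosswind length is F = V × PW.
Inflow: F_in = 13.3 × 32.1 = 426.93 mm·m/s
Outflow: F_out = 12.6 × 17 = 214.2 mm·m/s
Steady-state rate R = (F_in − F_out)/L = (426.93 − 214.2) / 87500 m = 2.431e-03 mm/s.
R = 2.431e-03 × 3600 = 8.75 mm/hr.

R ≈ 8.75 mm/hr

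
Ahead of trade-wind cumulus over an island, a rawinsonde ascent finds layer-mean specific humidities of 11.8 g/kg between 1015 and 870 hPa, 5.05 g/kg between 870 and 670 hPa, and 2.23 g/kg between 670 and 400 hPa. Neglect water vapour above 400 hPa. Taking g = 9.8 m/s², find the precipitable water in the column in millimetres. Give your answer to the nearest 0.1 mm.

PW ≈ 33.9 mm

Precipitable water is the column-integrated vapour mass per unit area: PW = (1/g) Σ q̄ Δp, with q in kg/kg and Δp in Pa (1 kg/m² of water = 1 mm).
Layer 1015–870 hPa: Δp = 145 hPa = 14500 Pa, q̄ = 0.0118 kg/kg → 0.0118 × 14500 / 9.8 = 17.46 mm
Layer 870–670 hPa: Δp = 200 hPa = 20000 Pa, q̄ = 0.00505 kg/kg → 0.00505 × 20000 / 9.8 = 10.31 mm
Layer 670–400 hPa: Δp = 270 hPa = 27000 Pa, q̄ = 0.00223 kg/kg → 0.00223 × 27000 / 9.8 = 6.14 mm
PW = 17.46 + 10.31 + 6.14 = 33.91 ≈ 33.9 mm.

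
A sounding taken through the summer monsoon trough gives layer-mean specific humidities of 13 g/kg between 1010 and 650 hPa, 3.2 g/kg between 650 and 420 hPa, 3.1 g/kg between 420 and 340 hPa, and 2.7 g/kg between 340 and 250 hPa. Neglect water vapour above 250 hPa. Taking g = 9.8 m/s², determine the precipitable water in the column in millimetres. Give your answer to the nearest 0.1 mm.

PW ≈ 60.3 mm

Precipitable water is the column-integrated vapour mass per unit area: PW = (1/g) Σ q̄ Δp, with q in kg/kg and Δp in Pa (1 kg/m² of water = 1 mm).
Layer 1010–650 hPa: Δp = 360 hPa = 36000 Pa, q̄ = 0.013 kg/kg → 0.013 × 36000 / 9.8 = 47.76 mm
Layer 650–420 hPa: Δp = 230 hPa = 23000 Pa, q̄ = 0.0032 kg/kg → 0.0032 × 23000 / 9.8 = 7.51 mm
Layer 420–340 hPa: Δp = 80 hPa = 8000 Pa, q̄ = 0.0031 kg/kg → 0.0031 × 8000 / 9.8 = 2.53 mm
Layer 340–250 hPa: Δp = 90 hPa = 9000 Pa, q̄ = 0.0027 kg/kg → 0.0027 × 9000 / 9.8 = 2.48 mm
PW = 47.76 + 7.51 + 2.53 + 2.48 = 60.28 ≈ 60.3 mm.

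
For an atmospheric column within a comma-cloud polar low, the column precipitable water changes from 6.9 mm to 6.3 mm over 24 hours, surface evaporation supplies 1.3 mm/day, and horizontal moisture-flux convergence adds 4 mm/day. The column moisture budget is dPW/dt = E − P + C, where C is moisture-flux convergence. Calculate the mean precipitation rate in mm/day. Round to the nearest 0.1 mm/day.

P ≈ 5.9 mm/day

dPW/dt = (6.3 − 6.9) mm / (24/24 day) = -0.600 mm/day.
P = E + C − dPW/dt = 1.3 + (4) − (-0.600) = 5.9 mm/day.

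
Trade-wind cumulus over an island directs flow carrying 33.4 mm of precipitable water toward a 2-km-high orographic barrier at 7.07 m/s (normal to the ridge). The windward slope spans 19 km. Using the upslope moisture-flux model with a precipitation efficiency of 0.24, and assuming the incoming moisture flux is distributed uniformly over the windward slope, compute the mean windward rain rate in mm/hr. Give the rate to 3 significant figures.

Incoming column moisture flux per unit ridge length: F = V × PW = 7.07 × 33.4 = 236.138 mm·m/s.
Spread over the 19 km slope with efficiency ε = 0.24: R = ε·F/W = 0.24 × 236.138 / 19000 m = 2.983e-03 mm/s.
R = 2.983e-03 × 3600 = 10.7 mm/hr.

R ≈ 10.7 mm/hr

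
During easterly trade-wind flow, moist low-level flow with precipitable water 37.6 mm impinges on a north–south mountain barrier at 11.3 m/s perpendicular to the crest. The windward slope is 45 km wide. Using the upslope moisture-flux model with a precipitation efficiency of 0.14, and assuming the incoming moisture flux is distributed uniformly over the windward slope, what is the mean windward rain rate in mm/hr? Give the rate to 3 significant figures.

R ≈ 4.76 mm/hr

Incoming column moisture flux per unit ridge length: F = V × PW = 11.3 × 37.6 = 424.88 mm·m/s.
Spread over the 45 km slope with efficiency ε = 0.14: R = ε·F/W = 0.14 × 424.88 / 45000 m = 1.322e-03 mm/s.
R = 1.322e-03 × 3600 = 4.76 mm/hr.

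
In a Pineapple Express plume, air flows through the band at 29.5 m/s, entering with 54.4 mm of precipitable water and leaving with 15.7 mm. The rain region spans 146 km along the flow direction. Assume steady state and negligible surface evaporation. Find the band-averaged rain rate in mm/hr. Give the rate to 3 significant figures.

R ≈ 28.2 mm/hr

Column moisture flux per unit crosswind length is F = V × PW.
Inflow: F_in = 29.5 × 54.4 = 1604.8 mm·m/s
Outflow: F_out = 29.5 × 15.7 = 463.15 mm·m/s
Steady-state rate R = (F_in − F_out)/L = (1604.8 − 463.15) / 146000 m = 7.820e-03 mm/s.
R = 7.820e-03 × 3600 = 28.2 mm/hr.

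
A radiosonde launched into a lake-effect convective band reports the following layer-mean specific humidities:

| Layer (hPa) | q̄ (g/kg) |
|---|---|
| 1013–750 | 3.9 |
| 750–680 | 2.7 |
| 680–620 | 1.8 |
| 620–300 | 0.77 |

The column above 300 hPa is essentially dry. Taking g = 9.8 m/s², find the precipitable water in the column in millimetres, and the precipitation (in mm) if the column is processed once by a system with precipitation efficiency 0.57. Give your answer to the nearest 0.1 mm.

PW ≈ 16.0 mm; precipitation ≈ 9.1 mm

Precipitable water is the column-integrated vapour mass per unit area: PW = (1/g) Σ q̄ Δp, with q in kg/kg and Δp in Pa (1 kg/m² of water = 1 mm).
Layer 1013–750 hPa: Δp = 263 hPa = 26300 Pa, q̄ = 0.0039 kg/kg → 0.0039 × 26300 / 9.8 = 10.47 mm
Layer 750–680 hPa: Δp = 70 hPa = 7000 Pa, q̄ = 0.0027 kg/kg → 0.0027 × 7000 / 9.8 = 1.93 mm
Layer 680–620 hPa: Δp = 60 hPa = 6000 Pa, q̄ = 0.0018 kg/kg → 0.0018 × 6000 / 9.8 = 1.10 mm
Layer 620–300 hPa: Δp = 320 hPa = 32000 Pa, q̄ = 0.00077 kg/kg → 0.00077 × 32000 / 9.8 = 2.51 mm
PW = 10.47 + 1.93 + 1.10 + 2.51 = 16.01 ≈ 16.0 mm.
Precipitation = ε × PW = 0.57 × 16.0 = 9.1 mm.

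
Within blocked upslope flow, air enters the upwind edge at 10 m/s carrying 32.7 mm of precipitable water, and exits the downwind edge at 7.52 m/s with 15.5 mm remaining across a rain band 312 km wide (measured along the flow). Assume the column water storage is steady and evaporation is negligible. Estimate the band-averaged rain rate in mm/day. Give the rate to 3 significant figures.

R ≈ 58.3 mm/day

Column moisture flux per unit crosswind length is F = V × PW.
Inflow: F_in = 10 × 32.7 = 327 mm·m/s
Outflow: F_out = 7.52 × 15.5 = 116.56 mm·m/s
Steady-state rate R = (F_in − F_out)/L = (327 − 116.56) / 312000 m = 6.745e-04 mm/s.
R = 6.745e-04 × 3600 × 24 = 58.3 mm/day.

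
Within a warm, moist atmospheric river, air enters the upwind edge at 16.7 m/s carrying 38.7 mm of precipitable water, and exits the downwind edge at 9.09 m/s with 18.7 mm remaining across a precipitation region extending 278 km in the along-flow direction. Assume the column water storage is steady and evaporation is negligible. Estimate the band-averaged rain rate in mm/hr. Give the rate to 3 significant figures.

R ≈ 6.17 mm/hr

Column moisture flux per unit crosswind length is F = V × PW.
Inflow: F_in = 16.7 × 38.7 = 646.29 mm·m/s
Outflow: F_out = 9.09 × 18.7 = 169.983 mm·m/s
Steady-state rate R = (F_in − F_out)/L = (646.29 − 169.983) / 278000 m = 1.713e-03 mm/s.
R = 1.713e-03 × 3600 = 6.17 mm/hr.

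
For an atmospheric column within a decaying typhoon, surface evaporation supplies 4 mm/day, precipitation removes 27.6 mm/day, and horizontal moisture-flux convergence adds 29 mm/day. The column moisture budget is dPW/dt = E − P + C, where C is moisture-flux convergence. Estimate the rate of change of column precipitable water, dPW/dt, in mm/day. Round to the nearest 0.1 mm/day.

dPW/dt ≈ 5.4 mm/day

dPW/dt = E − P + C = 4 − 27.6 + (29) = 5.4 mm/day.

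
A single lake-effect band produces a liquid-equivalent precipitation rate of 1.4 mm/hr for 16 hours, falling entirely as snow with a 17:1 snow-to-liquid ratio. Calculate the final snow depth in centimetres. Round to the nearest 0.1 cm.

snow depth ≈ 38.1 cm

Liquid-equivalent depth = 1.4 × 16 = 22.4 mm.
Snow depth = 22.4 mm × 17 = 380.8 mm = 38.1 cm.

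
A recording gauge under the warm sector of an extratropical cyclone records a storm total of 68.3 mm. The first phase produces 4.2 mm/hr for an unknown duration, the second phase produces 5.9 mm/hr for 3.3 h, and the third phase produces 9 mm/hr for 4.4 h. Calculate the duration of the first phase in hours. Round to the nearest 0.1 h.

duration ≈ 2.2 h

Known phases: 5.9 × 3.3 + 9 × 4.4 = 19.47 + 39.6 = 59.07 mm.
Remaining depth = 68.3 − 59.07 = 9.23 mm.
Duration = 9.23 / 4.2 = 2.2 h.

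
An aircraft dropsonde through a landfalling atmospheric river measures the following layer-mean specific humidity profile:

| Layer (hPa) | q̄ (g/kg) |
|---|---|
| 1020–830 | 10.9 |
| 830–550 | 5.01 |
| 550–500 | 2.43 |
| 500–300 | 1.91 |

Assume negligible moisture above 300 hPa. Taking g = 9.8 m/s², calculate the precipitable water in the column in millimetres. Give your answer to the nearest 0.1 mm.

Precipitable water is the column-integrated vapour mass per unit area: PW = (1/g) Σ q̄ Δp, with q in kg/kg and Δp in Pa (1 kg/m² of water = 1 mm).
Layer 1020–830 hPa: Δp = 190 hPa = 19000 Pa, q̄ = 0.0109 kg/kg → 0.0109 × 19000 / 9.8 = 21.13 mm
Layer 830–550 hPa: Δp = 280 hPa = 28000 Pa, q̄ = 0.00501 kg/kg → 0.00501 × 28000 / 9.8 = 14.31 mm
Layer 550–500 hPa: Δp = 50 hPa = 5000 Pa, q̄ = 0.00243 kg/kg → 0.00243 × 5000 / 9.8 = 1.24 mm
Layer 500–300 hPa: Δp = 200 hPa = 20000 Pa, q̄ = 0.00191 kg/kg → 0.00191 × 20000 / 9.8 = 3.90 mm
PW = 21.13 + 14.31 + 1.24 + 3.90 = 40.58 ≈ 40.6 mm.

PW ≈ 40.6 mm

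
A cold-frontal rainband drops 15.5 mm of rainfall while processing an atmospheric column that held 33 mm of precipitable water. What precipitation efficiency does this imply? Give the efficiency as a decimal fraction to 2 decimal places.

ε = rainfall / PW = 15.5 / 33 = 0.47.

ε ≈ 0.47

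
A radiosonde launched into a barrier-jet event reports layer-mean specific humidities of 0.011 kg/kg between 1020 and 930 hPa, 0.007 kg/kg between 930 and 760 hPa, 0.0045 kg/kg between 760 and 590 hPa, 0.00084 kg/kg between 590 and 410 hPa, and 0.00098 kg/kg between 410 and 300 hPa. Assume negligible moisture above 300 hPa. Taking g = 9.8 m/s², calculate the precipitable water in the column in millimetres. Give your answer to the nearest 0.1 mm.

Precipitable water is the column-integrated vapour mass per unit area: PW = (1/g) Σ q̄ Δp, with q in kg/kg and Δp in Pa (1 kg/m² of water = 1 mm).
Layer 1020–930 hPa: Δp = 90 hPa = 9000 Pa, q̄ = 0.011 kg/kg → 0.011 × 9000 / 9.8 = 10.10 mm
Layer 930–760 hPa: Δp = 170 hPa = 17000 Pa, q̄ = 0.007 kg/kg → 0.007 × 17000 / 9.8 = 12.14 mm
Layer 760–590 hPa: Δp = 170 hPa = 17000 Pa, q̄ = 0.0045 kg/kg → 0.0045 × 17000 / 9.8 = 7.81 mm
Layer 590–410 hPa: Δp = 180 hPa = 18000 Pa, q̄ = 0.00084 kg/kg → 0.00084 × 18000 / 9.8 = 1.54 mm
Layer 410–300 hPa: Δp = 110 hPa = 11000 Pa, q̄ = 0.00098 kg/kg → 0.00098 × 11000 / 9.8 = 1.10 mm
PW = 10.10 + 12.14 + 7.81 + 1.54 + 1.10 = 32.69 ≈ 32.7 mm.

PW ≈ 32.7 mm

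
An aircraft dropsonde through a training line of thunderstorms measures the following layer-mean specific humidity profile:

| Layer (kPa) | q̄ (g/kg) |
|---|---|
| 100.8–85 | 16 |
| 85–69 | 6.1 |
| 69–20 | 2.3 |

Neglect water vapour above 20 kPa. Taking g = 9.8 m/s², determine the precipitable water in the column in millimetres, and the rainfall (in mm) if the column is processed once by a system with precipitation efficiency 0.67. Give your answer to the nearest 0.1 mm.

Precipitable water is the column-integrated vapour mass per unit area: PW = (1/g) Σ q̄ Δp, with q in kg/kg and Δp in Pa (1 kg/m² of water = 1 mm).
Layer 100.8–85 kPa: Δp = 158 hPa = 15800 Pa, q̄ = 0.016 kg/kg → 0.016 × 15800 / 9.8 = 25.80 mm
Layer 85–69 kPa: Δp = 160 hPa = 16000 Pa, q̄ = 0.0061 kg/kg → 0.0061 × 16000 / 9.8 = 9.96 mm
Layer 69–20 kPa: Δp = 490 hPa = 49000 Pa, q̄ = 0.0023 kg/kg → 0.0023 × 49000 / 9.8 = 11.50 mm
PW = 25.80 + 9.96 + 11.50 = 47.26 ≈ 47.3 mm.
Rainfall = ε × PW = 0.67 × 47.3 = 31.7 mm.

PW ≈ 47.3 mm; rainfall ≈ 31.7 mm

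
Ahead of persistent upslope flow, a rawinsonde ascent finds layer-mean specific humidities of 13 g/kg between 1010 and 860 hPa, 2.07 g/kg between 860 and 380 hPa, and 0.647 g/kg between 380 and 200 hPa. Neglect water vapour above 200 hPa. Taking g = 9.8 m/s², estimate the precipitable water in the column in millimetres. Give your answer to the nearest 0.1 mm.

Precipitable water is the column-integrated vapour mass per unit area: PW = (1/g) Σ q̄ Δp, with q in kg/kg and Δp in Pa (1 kg/m² of water = 1 mm).
Layer 1010–860 hPa: Δp = 150 hPa = 15000 Pa, q̄ = 0.013 kg/kg → 0.013 × 15000 / 9.8 = 19.90 mm
Layer 860–380 hPa: Δp = 480 hPa = 48000 Pa, q̄ = 0.00207 kg/kg → 0.00207 × 48000 / 9.8 = 10.14 mm
Layer 380–200 hPa: Δp = 180 hPa = 18000 Pa, q̄ = 0.000647 kg/kg → 0.000647 × 18000 / 9.8 = 1.19 mm
PW = 19.90 + 10.14 + 1.19 = 31.23 ≈ 31.2 mm.

PW ≈ 31.2 mm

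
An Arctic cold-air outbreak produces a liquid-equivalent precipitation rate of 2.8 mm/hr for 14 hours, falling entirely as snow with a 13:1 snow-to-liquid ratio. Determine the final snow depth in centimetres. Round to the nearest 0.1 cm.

Liquid-equivalent depth = 2.8 × 14 = 39.2 mm.
Snow depth = 39.2 mm × 13 = 509.6 mm = 51.0 cm.

snow depth ≈ 51.0 cm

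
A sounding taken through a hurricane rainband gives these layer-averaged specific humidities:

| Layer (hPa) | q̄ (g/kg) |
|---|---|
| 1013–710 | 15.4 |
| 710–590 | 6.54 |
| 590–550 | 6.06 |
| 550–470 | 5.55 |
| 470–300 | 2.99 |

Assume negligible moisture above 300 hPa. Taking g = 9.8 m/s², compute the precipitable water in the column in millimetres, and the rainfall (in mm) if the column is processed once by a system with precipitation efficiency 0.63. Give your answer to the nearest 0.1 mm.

Precipitable water is the column-integrated vapour mass per unit area: PW = (1/g) Σ q̄ Δp, with q in kg/kg and Δp in Pa (1 kg/m² of water = 1 mm).
Layer 1013–710 hPa: Δp = 303 hPa = 30300 Pa, q̄ = 0.0154 kg/kg → 0.0154 × 30300 / 9.8 = 47.61 mm
Layer 710–590 hPa: Δp = 120 hPa = 12000 Pa, q̄ = 0.00654 kg/kg → 0.00654 × 12000 / 9.8 = 8.01 mm
Layer 590–550 hPa: Δp = 40 hPa = 4000 Pa, q̄ = 0.00606 kg/kg → 0.00606 × 4000 / 9.8 = 2.47 mm
Layer 550–470 hPa: Δp = 80 hPa = 8000 Pa, q̄ = 0.00555 kg/kg → 0.00555 × 8000 / 9.8 = 4.53 mm
Layer 470–300 hPa: Δp = 170 hPa = 17000 Pa, q̄ = 0.00299 kg/kg → 0.00299 × 17000 / 9.8 = 5.19 mm
PW = 47.61 + 8.01 + 2.47 + 4.53 + 5.19 = 67.81 ≈ 67.8 mm.
Rainfall = ε × PW = 0.63 × 67.8 = 42.7 mm.

PW ≈ 67.8 mm; rainfall ≈ 42.7 mm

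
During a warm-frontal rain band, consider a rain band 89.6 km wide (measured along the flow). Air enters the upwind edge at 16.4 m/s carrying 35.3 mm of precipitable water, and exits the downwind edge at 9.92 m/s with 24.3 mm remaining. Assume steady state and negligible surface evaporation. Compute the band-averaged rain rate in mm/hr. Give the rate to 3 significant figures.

R ≈ 13.6 mm/hr

Column moisture flux per unit crosswind length is F = V × PW.
Inflow: F_in = 16.4 × 35.3 = 578.92 mm·m/s
Outflow: F_out = 9.92 × 24.3 = 241.056 mm·m/s
Steady-state rate R = (F_in − F_out)/L = (578.92 − 241.056) / 89600 m = 3.771e-03 mm/s.
R = 3.771e-03 × 3600 = 13.6 mm/hr.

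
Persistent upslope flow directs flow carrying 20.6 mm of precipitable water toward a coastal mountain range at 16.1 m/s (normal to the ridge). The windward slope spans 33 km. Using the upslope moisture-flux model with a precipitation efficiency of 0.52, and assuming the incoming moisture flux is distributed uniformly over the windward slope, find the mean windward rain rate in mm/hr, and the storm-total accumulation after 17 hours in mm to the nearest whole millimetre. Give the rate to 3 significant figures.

R ≈ 18.8 mm/hr; total ≈ 320 mm

Incoming column moisture flux per unit ridge length: F = V × PW = 16.1 × 20.6 = 331.66 mm·m/s.
Spread over the 33 km slope with efficiency ε = 0.52: R = ε·F/W = 0.52 × 331.66 / 33000 m = 5.226e-03 mm/s.
R = 5.226e-03 × 3600 = 18.8 mm/hr.
Over 17 h: total = 18.8 × 17 = 319.6 ≈ 320 mm.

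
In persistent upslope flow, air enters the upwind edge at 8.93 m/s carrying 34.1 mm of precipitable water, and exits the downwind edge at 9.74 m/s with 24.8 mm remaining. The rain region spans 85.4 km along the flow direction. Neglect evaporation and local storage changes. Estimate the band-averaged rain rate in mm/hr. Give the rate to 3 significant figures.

R ≈ 2.65 mm/hr

Column moisture flux per unit crosswind length is F = V × PW.
Inflow: F_in = 8.93 × 34.1 = 304.513 mm·m/s
Outflow: F_out = 9.74 × 24.8 = 241.552 mm·m/s
Steady-state rate R = (F_in − F_out)/L = (304.513 − 241.552) / 85400 m = 7.372e-04 mm/s.
R = 7.372e-04 × 3600 = 2.65 mm/hr.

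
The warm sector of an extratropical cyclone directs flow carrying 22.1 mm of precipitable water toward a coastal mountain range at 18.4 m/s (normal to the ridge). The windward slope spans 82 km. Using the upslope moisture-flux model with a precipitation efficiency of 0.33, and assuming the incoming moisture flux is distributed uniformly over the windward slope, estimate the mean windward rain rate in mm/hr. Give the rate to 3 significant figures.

Incoming column moisture flux per unit ridge length: F = V × PW = 18.4 × 22.1 = 406.64 mm·m/s.
Spread over the 82 km slope with efficiency ε = 0.33: R = ε·F/W = 0.33 × 406.64 / 82000 m = 1.636e-03 mm/s.
R = 1.636e-03 × 3600 = 5.89 mm/hr.

R ≈ 5.89 mm/hr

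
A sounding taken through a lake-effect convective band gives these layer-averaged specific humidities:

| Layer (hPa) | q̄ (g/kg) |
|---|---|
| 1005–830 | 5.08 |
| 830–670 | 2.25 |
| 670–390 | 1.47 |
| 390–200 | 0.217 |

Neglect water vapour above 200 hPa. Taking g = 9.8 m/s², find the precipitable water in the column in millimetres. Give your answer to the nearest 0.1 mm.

PW ≈ 17.4 mm

Precipitable water is the column-integrated vapour mass per unit area: PW = (1/g) Σ q̄ Δp, with q in kg/kg and Δp in Pa (1 kg/m² of water = 1 mm).
Layer 1005–830 hPa: Δp = 175 hPa = 17500 Pa, q̄ = 0.00508 kg/kg → 0.00508 × 17500 / 9.8 = 9.07 mm
Layer 830–670 hPa: Δp = 160 hPa = 16000 Pa, q̄ = 0.00225 kg/kg → 0.00225 × 16000 / 9.8 = 3.67 mm
Layer 670–390 hPa: Δp = 280 hPa = 28000 Pa, q̄ = 0.00147 kg/kg → 0.00147 × 28000 / 9.8 = 4.20 mm
Layer 390–200 hPa: Δp = 190 hPa = 19000 Pa, q̄ = 0.000217 kg/kg → 0.000217 × 19000 / 9.8 = 0.42 mm
PW = 9.07 + 3.67 + 4.20 + 0.42 = 17.36 ≈ 17.4 mm.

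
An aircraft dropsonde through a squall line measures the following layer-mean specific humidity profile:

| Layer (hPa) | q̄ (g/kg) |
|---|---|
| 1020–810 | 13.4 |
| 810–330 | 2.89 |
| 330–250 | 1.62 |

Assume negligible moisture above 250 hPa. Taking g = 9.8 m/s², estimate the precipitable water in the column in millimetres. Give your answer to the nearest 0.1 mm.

Precipitable water is the column-integrated vapour mass per unit area: PW = (1/g) Σ q̄ Δp, with q in kg/kg and Δp in Pa (1 kg/m² of water = 1 mm).
Layer 1020–810 hPa: Δp = 210 hPa = 21000 Pa, q̄ = 0.0134 kg/kg → 0.0134 × 21000 / 9.8 = 28.71 mm
Layer 810–330 hPa: Δp = 480 hPa = 48000 Pa, q̄ = 0.00289 kg/kg → 0.00289 × 48000 / 9.8 = 14.16 mm
Layer 330–250 hPa: Δp = 80 hPa = 8000 Pa, q̄ = 0.00162 kg/kg → 0.00162 × 8000 / 9.8 = 1.32 mm
PW = 28.71 + 14.16 + 1.32 = 44.19 ≈ 44.2 mm.

PW ≈ 44.2 mm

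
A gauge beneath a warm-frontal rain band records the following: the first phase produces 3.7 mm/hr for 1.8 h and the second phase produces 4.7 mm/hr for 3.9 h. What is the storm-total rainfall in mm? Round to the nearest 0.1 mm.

Total = Σ Rᵢ Δtᵢ = 3.7 × 1.8 + 4.7 × 3.9
      = 6.66 + 18.33 = 25.0 mm.

total ≈ 25.0 mm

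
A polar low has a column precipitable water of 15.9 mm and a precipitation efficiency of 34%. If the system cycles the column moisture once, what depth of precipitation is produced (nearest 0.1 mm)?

Precipitation = ε × PW = 0.34 × 15.9 = 5.4 mm.

precipitation ≈ 5.4 mm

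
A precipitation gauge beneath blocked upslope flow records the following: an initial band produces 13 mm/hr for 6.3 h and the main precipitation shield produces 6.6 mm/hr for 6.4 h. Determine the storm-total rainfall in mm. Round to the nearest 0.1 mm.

total ≈ 124.1 mm

Total = Σ Rᵢ Δtᵢ = 13 × 6.3 + 6.6 × 6.4
      = 81.9 + 42.24 = 124.1 mm.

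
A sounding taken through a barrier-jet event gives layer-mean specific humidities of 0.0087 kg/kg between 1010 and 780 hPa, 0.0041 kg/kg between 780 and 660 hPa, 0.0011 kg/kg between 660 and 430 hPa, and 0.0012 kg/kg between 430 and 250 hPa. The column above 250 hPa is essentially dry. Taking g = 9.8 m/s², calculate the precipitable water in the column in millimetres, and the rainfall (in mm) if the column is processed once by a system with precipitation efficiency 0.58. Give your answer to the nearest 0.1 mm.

Precipitable water is the column-integrated vapour mass per unit area: PW = (1/g) Σ q̄ Δp, with q in kg/kg and Δp in Pa (1 kg/m² of water = 1 mm).
Layer 1010–780 hPa: Δp = 230 hPa = 23000 Pa, q̄ = 0.0087 kg/kg → 0.0087 × 23000 / 9.8 = 20.42 mm
Layer 780–660 hPa: Δp = 120 hPa = 12000 Pa, q̄ = 0.0041 kg/kg → 0.0041 × 12000 / 9.8 = 5.02 mm
Layer 660–430 hPa: Δp = 230 hPa = 23000 Pa, q̄ = 0.0011 kg/kg → 0.0011 × 23000 / 9.8 = 2.58 mm
Layer 430–250 hPa: Δp = 180 hPa = 18000 Pa, q̄ = 0.0012 kg/kg → 0.0012 × 18000 / 9.8 = 2.20 mm
PW = 20.42 + 5.02 + 2.58 + 2.20 = 30.22 ≈ 30.2 mm.
Rainfall = ε × PW = 0.58 × 30.2 = 17.5 mm.

PW ≈ 30.2 mm; rainfall ≈ 17.5 mm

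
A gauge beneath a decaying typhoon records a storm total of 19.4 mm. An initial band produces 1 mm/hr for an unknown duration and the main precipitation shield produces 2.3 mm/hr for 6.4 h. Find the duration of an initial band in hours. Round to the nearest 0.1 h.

Known phases: 2.3 × 6.4 = 14.72 mm.
Remaining depth = 19.4 − 14.72 = 4.68 mm.
Duration = 4.68 / 1 = 4.7 h.

duration ≈ 4.7 h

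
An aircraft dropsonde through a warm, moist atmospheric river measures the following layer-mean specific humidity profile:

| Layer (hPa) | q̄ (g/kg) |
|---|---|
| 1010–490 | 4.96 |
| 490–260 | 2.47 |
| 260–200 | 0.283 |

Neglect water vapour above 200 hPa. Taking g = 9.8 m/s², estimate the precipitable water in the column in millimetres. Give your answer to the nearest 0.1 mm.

Precipitable water is the column-integrated vapour mass per unit area: PW = (1/g) Σ q̄ Δp, with q in kg/kg and Δp in Pa (1 kg/m² of water = 1 mm).
Layer 1010–490 hPa: Δp = 520 hPa = 52000 Pa, q̄ = 0.00496 kg/kg → 0.00496 × 52000 / 9.8 = 26.32 mm
Layer 490–260 hPa: Δp = 230 hPa = 23000 Pa, q̄ = 0.00247 kg/kg → 0.00247 × 23000 / 9.8 = 5.80 mm
Layer 260–200 hPa: Δp = 60 hPa = 6000 Pa, q̄ = 0.000283 kg/kg → 0.000283 × 6000 / 9.8 = 0.17 mm
PW = 26.32 + 5.80 + 0.17 = 32.29 ≈ 32.3 mm.

PW ≈ 32.3 mm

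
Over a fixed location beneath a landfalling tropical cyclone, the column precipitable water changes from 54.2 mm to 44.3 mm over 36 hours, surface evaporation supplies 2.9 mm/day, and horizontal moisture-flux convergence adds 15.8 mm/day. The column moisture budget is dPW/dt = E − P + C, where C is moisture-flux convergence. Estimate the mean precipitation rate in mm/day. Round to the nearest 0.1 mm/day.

P ≈ 25.3 mm/day

dPW/dt = (44.3 − 54.2) mm / (36/24 day) = -6.600 mm/day.
P = E + C − dPW/dt = 2.9 + (15.8) − (-6.600) = 25.3 mm/day.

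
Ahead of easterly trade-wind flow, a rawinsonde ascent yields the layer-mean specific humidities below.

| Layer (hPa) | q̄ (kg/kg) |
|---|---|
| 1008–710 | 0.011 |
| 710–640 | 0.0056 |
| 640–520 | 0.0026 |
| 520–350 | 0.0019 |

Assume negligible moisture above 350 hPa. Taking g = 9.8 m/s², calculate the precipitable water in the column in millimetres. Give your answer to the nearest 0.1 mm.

Precipitable water is the column-integrated vapour mass per unit area: PW = (1/g) Σ q̄ Δp, with q in kg/kg and Δp in Pa (1 kg/m² of water = 1 mm).
Layer 1008–710 hPa: Δp = 298 hPa = 29800 Pa, q̄ = 0.011 kg/kg → 0.011 × 29800 / 9.8 = 33.45 mm
Layer 710–640 hPa: Δp = 70 hPa = 7000 Pa, q̄ = 0.0056 kg/kg → 0.0056 × 7000 / 9.8 = 4.00 mm
Layer 640–520 hPa: Δp = 120 hPa = 12000 Pa, q̄ = 0.0026 kg/kg → 0.0026 × 12000 / 9.8 = 3.18 mm
Layer 520–350 hPa: Δp = 170 hPa = 17000 Pa, q̄ = 0.0019 kg/kg → 0.0019 × 17000 / 9.8 = 3.30 mm
PW = 33.45 + 4.00 + 3.18 + 3.30 = 43.93 ≈ 43.9 mm.

PW ≈ 43.9 mm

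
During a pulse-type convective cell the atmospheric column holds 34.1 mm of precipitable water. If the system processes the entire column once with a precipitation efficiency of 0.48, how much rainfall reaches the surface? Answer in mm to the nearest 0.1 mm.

Rainfall = ε × PW = 0.48 × 34.1 = 16.4 mm.

rainfall ≈ 16.4 mm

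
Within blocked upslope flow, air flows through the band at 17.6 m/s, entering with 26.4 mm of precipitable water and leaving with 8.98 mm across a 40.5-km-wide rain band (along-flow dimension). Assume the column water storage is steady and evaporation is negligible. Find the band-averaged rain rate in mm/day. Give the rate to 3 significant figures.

Column moisture flux per unit crosswind length is F = V × PW.
Inflow: F_in = 17.6 × 26.4 = 464.64 mm·m/s
Outflow: F_out = 17.6 × 8.98 = 158.048 mm·m/s
Steady-state rate R = (F_in − F_out)/L = (464.64 − 158.048) / 40500 m = 7.570e-03 mm/s.
R = 7.570e-03 × 3600 × 24 = 654 mm/day.

R ≈ 654 mm/day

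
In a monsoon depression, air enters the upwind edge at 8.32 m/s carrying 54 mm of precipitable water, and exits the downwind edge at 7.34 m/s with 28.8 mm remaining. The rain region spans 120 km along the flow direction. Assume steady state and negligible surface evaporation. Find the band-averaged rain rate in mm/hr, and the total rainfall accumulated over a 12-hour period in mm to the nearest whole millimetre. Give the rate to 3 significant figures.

R ≈ 7.14 mm/hr; total ≈ 86 mm

Column moisture flux per unit crosswind length is F = V × PW.
Inflow: F_in = 8.32 × 54 = 449.28 mm·m/s
Outflow: F_out = 7.34 × 28.8 = 211.392 mm·m/s
Steady-state rate R = (F_in − F_out)/L = (449.28 − 211.392) / 120000 m = 1.982e-03 mm/s.
R = 1.982e-03 × 3600 = 7.14 mm/hr.
Over 12 h: total = 7.14 × 12 = 85.68 ≈ 86 mm.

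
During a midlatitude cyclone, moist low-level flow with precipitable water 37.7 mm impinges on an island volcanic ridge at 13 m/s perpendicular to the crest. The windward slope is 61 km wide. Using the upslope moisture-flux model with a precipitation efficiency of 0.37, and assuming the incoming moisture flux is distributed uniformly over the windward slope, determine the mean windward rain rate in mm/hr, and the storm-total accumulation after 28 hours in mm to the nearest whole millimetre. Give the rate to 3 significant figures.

R ≈ 10.7 mm/hr; total ≈ 300 mm

Incoming column moisture flux per unit ridge length: F = V × PW = 13 × 37.7 = 490.1 mm·m/s.
Spread over the 61 km slope with efficiency ε = 0.37: R = ε·F/W = 0.37 × 490.1 / 61000 m = 2.973e-03 mm/s.
R = 2.973e-03 × 3600 = 10.7 mm/hr.
Over 28 h: total = 10.7 × 28 = 299.6 ≈ 300 mm.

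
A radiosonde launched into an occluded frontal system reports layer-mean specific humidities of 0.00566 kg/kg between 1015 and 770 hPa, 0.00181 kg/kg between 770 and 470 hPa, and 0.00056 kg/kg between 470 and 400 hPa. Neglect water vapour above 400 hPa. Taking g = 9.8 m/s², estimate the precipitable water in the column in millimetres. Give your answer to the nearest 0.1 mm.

PW ≈ 20.1 mm

Precipitable water is the column-integrated vapour mass per unit area: PW = (1/g) Σ q̄ Δp, with q in kg/kg and Δp in Pa (1 kg/m² of water = 1 mm).
Layer 1015–770 hPa: Δp = 245 hPa = 24500 Pa, q̄ = 0.00566 kg/kg → 0.00566 × 24500 / 9.8 = 14.15 mm
Layer 770–470 hPa: Δp = 300 hPa = 30000 Pa, q̄ = 0.00181 kg/kg → 0.00181 × 30000 / 9.8 = 5.54 mm
Layer 470–400 hPa: Δp = 70 hPa = 7000 Pa, q̄ = 0.00056 kg/kg → 0.00056 × 7000 / 9.8 = 0.40 mm
PW = 14.15 + 5.54 + 0.40 = 20.09 ≈ 20.1 mm.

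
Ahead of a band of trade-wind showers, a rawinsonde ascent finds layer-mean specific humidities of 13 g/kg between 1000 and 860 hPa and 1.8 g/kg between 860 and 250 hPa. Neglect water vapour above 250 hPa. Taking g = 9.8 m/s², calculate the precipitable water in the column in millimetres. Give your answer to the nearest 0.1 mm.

Precipitable water is the column-integrated vapour mass per unit area: PW = (1/g) Σ q̄ Δp, with q in kg/kg and Δp in Pa (1 kg/m² of water = 1 mm).
Layer 1000–860 hPa: Δp = 140 hPa = 14000 Pa, q̄ = 0.013 kg/kg → 0.013 × 14000 / 9.8 = 18.57 mm
Layer 860–250 hPa: Δp = 610 hPa = 61000 Pa, q̄ = 0.0018 kg/kg → 0.0018 × 61000 / 9.8 = 11.20 mm
PW = 18.57 + 11.20 = 29.77 ≈ 29.8 mm.

PW ≈ 29.8 mm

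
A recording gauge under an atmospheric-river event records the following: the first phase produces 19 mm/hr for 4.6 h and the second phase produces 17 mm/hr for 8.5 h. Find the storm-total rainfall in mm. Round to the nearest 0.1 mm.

total ≈ 231.9 mm

Total = Σ Rᵢ Δtᵢ = 19 × 4.6 + 17 × 8.5
      = 87.4 + 144.5 = 231.9 mm.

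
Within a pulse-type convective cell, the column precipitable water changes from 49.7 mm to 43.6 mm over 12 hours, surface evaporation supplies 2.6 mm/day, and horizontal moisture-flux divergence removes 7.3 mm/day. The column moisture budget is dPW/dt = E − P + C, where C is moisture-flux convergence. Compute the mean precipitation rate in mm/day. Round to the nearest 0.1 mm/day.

P ≈ 7.5 mm/day

dPW/dt = (43.6 − 49.7) mm / (12/24 day) = -12.200 mm/day.
P = E + C − dPW/dt = 2.6 + (-7.3) − (-12.200) = 7.5 mm/day.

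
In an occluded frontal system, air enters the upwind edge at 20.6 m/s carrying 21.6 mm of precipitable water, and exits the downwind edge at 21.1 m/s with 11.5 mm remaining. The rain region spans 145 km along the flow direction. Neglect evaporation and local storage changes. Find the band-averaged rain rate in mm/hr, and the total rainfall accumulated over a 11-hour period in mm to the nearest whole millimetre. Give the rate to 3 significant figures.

R ≈ 5.02 mm/hr; total ≈ 55 mm

Column moisture flux per unit crosswind length is F = V × PW.
Inflow: F_in = 20.6 × 21.6 = 444.96 mm·m/s
Outflow: F_out = 21.1 × 11.5 = 242.65 mm·m/s
Steady-state rate R = (F_in − F_out)/L = (444.96 − 242.65) / 145000 m = 1.395e-03 mm/s.
R = 1.395e-03 × 3600 = 5.02 mm/hr.
Over 11 h: total = 5.02 × 11 = 55.22 ≈ 55 mm.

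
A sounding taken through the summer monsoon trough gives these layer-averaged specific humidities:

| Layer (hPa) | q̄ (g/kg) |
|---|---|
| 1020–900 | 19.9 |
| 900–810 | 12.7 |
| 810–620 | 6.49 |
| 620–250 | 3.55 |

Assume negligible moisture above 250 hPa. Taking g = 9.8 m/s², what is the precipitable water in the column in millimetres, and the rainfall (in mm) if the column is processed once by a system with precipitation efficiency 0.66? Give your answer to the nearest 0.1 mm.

PW ≈ 62.0 mm; rainfall ≈ 40.9 mm

Precipitable water is the column-integrated vapour mass per unit area: PW = (1/g) Σ q̄ Δp, with q in kg/kg and Δp in Pa (1 kg/m² of water = 1 mm).
Layer 1020–900 hPa: Δp = 120 hPa = 12000 Pa, q̄ = 0.0199 kg/kg → 0.0199 × 12000 / 9.8 = 24.37 mm
Layer 900–810 hPa: Δp = 90 hPa = 9000 Pa, q̄ = 0.0127 kg/kg → 0.0127 × 9000 / 9.8 = 11.66 mm
Layer 810–620 hPa: Δp = 190 hPa = 19000 Pa, q̄ = 0.00649 kg/kg → 0.00649 × 19000 / 9.8 = 12.58 mm
Layer 620–250 hPa: Δp = 370 hPa = 37000 Pa, q̄ = 0.00355 kg/kg → 0.00355 × 37000 / 9.8 = 13.40 mm
PW = 24.37 + 11.66 + 12.58 + 13.40 = 62.01 ≈ 62.0 mm.
Rainfall = ε × PW = 0.66 × 62.0 = 40.9 mm.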